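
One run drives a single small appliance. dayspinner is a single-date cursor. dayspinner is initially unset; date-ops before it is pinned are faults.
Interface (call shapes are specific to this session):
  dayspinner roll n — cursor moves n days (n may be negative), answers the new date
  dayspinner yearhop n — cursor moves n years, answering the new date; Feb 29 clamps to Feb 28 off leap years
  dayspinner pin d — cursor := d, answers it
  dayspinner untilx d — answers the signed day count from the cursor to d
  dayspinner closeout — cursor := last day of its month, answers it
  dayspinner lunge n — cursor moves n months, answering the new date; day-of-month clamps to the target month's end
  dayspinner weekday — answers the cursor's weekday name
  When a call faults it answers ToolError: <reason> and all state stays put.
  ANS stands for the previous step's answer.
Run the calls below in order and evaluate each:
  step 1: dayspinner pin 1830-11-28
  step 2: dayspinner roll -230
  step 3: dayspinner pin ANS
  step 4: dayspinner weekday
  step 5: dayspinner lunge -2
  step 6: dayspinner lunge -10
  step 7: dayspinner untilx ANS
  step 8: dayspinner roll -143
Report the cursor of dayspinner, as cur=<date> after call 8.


~$ dayspinner pin d→1830-11-28
[out] 1830-11-28
~$ dayspinner roll n→-230
[out] 1830-04-12
~$ dayspinner pin d→ANS
[out] 1830-04-12
~$ dayspinner weekday
[out] Monday
~$ dayspinner lunge n→-2
[out] 1830-02-12
~$ dayspinner lunge n→-10
[out] 1829-04-12
~$ dayspinner untilx d→ANS
[out] 0
~$ dayspinner roll n→-143
[out] 1828-11-20

Answer: cur=1828-11-20


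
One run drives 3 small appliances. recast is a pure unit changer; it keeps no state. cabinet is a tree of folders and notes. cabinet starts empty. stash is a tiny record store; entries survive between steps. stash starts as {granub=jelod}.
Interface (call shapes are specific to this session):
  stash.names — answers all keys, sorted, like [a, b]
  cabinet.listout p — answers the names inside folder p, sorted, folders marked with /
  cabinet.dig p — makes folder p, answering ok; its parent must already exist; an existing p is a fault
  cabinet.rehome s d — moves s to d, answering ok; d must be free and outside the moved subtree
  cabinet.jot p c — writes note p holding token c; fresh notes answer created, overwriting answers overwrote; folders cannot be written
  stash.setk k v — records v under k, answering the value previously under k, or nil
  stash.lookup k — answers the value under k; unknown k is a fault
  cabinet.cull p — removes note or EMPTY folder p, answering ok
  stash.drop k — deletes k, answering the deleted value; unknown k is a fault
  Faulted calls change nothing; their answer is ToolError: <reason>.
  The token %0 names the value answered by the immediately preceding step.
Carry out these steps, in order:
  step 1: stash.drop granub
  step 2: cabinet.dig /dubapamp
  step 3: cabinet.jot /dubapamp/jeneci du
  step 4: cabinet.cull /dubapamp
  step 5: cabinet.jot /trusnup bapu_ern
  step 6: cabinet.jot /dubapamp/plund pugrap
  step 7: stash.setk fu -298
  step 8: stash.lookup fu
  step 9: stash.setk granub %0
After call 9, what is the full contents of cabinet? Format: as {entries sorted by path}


Answer: {dubapamp/, dubapamp/jeneci=du, dubapamp/plund=pugrap, trusnup=bapu_ern}

Derivation:
I try stash.drop on k: granub, → jelod.
Invoking cabinet.dig on p: /dubapamp, and get ok.
Calling cabinet.jot on p: /dubapamp/jeneci, c: du, yielding created.
I try cabinet.cull on p: /dubapamp, → ToolError: not empty.
Next I call cabinet.jot on p: /trusnup, c: bapu_ern, giving created.
Next I call cabinet.jot on p: /dubapamp/plund, c: pugrap, — result: created.
I run stash.setk on k: fu, v: -298, → nil.
Using stash.lookup on k: fu: -298.
Then stash.setk on k: granub, v: %0, — result: nil.


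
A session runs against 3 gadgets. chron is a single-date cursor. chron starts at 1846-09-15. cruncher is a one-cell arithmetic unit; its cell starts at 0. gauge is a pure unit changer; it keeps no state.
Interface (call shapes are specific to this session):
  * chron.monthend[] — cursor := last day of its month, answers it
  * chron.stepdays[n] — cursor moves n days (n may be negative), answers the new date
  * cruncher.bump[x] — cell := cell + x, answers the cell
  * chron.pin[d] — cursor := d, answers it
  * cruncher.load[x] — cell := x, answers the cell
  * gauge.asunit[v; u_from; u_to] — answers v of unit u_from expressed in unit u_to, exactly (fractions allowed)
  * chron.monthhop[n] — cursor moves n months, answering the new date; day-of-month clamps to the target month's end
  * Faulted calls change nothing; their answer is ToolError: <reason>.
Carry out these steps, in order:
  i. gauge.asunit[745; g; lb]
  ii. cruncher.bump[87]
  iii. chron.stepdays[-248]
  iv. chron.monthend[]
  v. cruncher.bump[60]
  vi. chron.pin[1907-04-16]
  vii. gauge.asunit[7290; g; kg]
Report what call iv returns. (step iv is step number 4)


;; gauge.asunit(v=745, u_from=g, u_to=lb) ~> 74500000/45359237
;; cruncher.bump(x=87) ~> 87
;; chron.stepdays(n=-248) ~> 1846-01-10
;; chron.monthend() ~> 1846-01-31
;; cruncher.bump(x=60) ~> 147
;; chron.pin(d=1907-04-16) ~> 1907-04-16
;; gauge.asunit(v=7290, u_from=g, u_to=kg) ~> 729/100

Answer: 1846-01-31


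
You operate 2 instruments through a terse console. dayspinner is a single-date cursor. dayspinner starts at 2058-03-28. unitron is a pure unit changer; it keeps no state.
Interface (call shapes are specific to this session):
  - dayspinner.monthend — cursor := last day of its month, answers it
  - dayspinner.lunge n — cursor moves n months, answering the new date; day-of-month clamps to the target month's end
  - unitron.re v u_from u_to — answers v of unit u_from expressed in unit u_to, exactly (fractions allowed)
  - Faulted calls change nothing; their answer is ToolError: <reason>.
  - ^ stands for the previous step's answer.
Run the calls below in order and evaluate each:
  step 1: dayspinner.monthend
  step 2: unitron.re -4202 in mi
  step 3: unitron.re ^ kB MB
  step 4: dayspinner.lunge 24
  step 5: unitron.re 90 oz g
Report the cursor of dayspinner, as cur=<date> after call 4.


Answer: cur=2060-03-31

Derivation:
Next I call monthend, yielding 2058-03-31.
Using re with v: -4202, u_from: in, u_to: mi: -191/2880.
I call re with v: ^, u_from: kB, u_to: MB, and observe -191/2880000.
I call lunge with n: 24, and see 2060-03-31.
Calling re with v: 90, u_from: oz, u_to: g, giving 408233133/160000.


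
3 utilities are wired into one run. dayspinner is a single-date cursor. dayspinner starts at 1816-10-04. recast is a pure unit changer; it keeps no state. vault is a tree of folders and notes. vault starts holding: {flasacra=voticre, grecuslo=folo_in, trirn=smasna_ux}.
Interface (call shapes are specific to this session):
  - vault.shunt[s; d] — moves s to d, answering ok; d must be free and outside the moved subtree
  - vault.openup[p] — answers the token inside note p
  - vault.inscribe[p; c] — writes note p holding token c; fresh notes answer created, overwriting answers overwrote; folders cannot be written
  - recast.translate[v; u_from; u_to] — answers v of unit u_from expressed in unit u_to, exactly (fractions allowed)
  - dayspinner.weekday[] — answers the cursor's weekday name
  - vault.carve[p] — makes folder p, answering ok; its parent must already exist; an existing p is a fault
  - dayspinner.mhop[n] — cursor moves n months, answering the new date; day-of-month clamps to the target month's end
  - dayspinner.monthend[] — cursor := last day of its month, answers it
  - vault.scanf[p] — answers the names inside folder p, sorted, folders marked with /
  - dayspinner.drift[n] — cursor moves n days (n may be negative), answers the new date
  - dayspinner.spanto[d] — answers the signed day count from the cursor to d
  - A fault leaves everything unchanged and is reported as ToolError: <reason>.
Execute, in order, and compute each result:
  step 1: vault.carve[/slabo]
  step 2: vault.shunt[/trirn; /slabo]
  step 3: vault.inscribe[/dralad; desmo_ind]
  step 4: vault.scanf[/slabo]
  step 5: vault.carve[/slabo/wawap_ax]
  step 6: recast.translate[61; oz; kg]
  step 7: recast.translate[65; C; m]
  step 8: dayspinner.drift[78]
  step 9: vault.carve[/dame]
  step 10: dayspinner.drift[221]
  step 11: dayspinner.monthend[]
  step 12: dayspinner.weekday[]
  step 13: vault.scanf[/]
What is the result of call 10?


Then carve passing p=/slabo, giving ok.
Now I run shunt passing s=/trirn, d=/slabo, → ToolError: exists.
I call inscribe passing p=/dralad, c=desmo_ind, and observe created.
Using scanf passing p=/slabo, yielding [].
Next I call carve passing p=/slabo/wawap_ax: ok.
Next I call translate passing v=61, u_from=oz, u_to=kg, and observe 2766913457/1600000000.
Calling translate passing v=65, u_from=C, u_to=m, which returns ToolError: incompatible units.
Next I call drift passing n=78, which returns 1816-12-21.
I call carve passing p=/dame, — result: ok.
I call drift passing n=221, — result: 1817-07-30.
I call monthend, — result: 1817-07-31.
Now I run weekday, — result: Thursday.
Then scanf passing p=/, and observe [dame/, dralad, flasacra, grecuslo, slabo/, trirn].

Answer: 1817-07-30


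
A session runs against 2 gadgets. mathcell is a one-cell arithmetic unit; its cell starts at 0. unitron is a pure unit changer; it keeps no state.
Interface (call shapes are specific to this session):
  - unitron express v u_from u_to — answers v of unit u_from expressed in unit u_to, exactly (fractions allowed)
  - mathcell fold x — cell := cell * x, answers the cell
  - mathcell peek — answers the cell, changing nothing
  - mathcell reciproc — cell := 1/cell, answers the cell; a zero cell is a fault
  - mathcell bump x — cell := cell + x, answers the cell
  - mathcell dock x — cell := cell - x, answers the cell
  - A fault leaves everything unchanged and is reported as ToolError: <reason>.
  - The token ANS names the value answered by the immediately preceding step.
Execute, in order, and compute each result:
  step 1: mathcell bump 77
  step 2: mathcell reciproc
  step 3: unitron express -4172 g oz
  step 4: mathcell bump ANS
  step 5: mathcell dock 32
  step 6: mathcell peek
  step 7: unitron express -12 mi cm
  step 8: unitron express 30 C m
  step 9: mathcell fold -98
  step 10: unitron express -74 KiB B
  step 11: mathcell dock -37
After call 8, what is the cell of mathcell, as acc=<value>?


>>> mathcell bump x→77
= 77
>>> mathcell reciproc
= 1/77
>>> unitron express v→-4172 u_from→g u_to→oz
= -953600000/6479891
>>> mathcell bump x→ANS
= -6674610919/45359237
>>> mathcell dock x→32
= -8126106503/45359237
>>> mathcell peek
= -8126106503/45359237
>>> unitron express v→-12 u_from→mi u_to→cm
= -9656064/5
>>> unitron express v→30 u_from→C u_to→m
= ToolError: incompatible units
>>> mathcell fold x→-98
= 113765491042/6479891
>>> unitron express v→-74 u_from→KiB u_to→B
= -75776
>>> mathcell dock x→-37
= 114005247009/6479891

Answer: acc=-8126106503/45359237


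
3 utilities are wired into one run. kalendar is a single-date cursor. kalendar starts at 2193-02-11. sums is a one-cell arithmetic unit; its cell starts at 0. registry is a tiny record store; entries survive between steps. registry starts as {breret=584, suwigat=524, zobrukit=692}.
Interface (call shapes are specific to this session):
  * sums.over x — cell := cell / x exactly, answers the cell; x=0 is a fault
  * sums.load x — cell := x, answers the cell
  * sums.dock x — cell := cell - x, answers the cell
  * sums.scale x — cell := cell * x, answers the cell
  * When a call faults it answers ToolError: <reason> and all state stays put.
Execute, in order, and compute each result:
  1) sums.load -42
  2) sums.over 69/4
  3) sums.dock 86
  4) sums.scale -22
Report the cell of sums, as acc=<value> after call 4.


$ load x→-42
:: -42
$ over x→69/4
:: -56/23
$ dock x→86
:: -2034/23
$ scale x→-22
:: 44748/23

Answer: acc=44748/23


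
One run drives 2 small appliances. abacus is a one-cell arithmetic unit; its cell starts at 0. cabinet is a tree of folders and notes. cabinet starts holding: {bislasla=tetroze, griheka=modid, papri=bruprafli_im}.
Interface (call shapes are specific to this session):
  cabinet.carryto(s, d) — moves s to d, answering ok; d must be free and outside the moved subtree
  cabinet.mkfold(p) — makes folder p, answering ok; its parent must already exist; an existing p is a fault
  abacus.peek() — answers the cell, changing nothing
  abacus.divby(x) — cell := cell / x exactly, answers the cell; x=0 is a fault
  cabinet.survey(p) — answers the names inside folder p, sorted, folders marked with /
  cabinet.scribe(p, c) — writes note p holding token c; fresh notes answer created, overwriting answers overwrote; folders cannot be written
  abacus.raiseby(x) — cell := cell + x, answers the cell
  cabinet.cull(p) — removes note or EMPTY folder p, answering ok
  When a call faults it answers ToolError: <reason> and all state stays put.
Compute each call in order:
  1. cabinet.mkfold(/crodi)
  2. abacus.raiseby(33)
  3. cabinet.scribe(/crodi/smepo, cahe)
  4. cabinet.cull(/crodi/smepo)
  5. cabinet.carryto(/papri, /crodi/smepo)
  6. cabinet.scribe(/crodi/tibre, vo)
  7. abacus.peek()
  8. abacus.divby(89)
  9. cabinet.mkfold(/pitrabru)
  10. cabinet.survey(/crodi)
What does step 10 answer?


> cabinet.mkfold p→/crodi
[out] ok
> abacus.raiseby x→33
[out] 33
> cabinet.scribe p→/crodi/smepo c→cahe
[out] created
> cabinet.cull p→/crodi/smepo
[out] ok
> cabinet.carryto s→/papri d→/crodi/smepo
[out] ok
> cabinet.scribe p→/crodi/tibre c→vo
[out] created
> abacus.peek
[out] 33
> abacus.divby x→89
[out] 33/89
> cabinet.mkfold p→/pitrabru
[out] ok
> cabinet.survey p→/crodi
[out] [smepo, tibre]

Answer: [smepo, tibre]


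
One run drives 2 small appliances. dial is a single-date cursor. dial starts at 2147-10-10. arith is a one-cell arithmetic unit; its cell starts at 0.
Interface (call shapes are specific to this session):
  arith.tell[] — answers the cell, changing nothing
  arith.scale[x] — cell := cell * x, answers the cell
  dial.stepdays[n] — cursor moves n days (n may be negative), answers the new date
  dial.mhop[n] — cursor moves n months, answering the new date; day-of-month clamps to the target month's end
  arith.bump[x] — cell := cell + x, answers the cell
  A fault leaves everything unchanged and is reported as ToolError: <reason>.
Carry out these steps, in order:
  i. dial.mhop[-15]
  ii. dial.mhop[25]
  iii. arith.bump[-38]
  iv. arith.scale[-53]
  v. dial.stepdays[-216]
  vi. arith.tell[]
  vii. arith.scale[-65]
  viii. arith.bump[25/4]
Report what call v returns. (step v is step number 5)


CALL dial.mhop[n=-15]
RET  2146-07-10
CALL dial.mhop[n=25]
RET  2148-08-10
CALL arith.bump[x=-38]
RET  -38
CALL arith.scale[x=-53]
RET  2014
CALL dial.stepdays[n=-216]
RET  2148-01-07
CALL arith.tell[]
RET  2014
CALL arith.scale[x=-65]
RET  -130910
CALL arith.bump[x=25/4]
RET  -523615/4

Answer: 2148-01-07


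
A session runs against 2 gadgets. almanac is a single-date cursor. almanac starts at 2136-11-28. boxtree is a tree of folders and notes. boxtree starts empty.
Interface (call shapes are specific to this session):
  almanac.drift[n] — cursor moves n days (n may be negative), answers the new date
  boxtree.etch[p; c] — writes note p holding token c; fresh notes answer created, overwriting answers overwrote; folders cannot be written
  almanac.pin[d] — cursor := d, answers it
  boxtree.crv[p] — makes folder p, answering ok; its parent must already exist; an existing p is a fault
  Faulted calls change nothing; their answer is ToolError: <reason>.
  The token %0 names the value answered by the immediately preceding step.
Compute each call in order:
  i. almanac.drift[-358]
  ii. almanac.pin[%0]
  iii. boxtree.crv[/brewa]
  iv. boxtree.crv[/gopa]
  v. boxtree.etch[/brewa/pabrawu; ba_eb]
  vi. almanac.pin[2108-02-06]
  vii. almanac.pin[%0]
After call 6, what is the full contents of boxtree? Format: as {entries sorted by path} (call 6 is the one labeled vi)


Answer: {brewa/, brewa/pabrawu=ba_eb, gopa/}

Derivation:
CALL almanac.drift[n=-358]
RET  2135-12-06
CALL almanac.pin[d=%0]
RET  2135-12-06
CALL boxtree.crv[p=/brewa]
RET  ok
CALL boxtree.crv[p=/gopa]
RET  ok
CALL boxtree.etch[p=/brewa/pabrawu; c=ba_eb]
RET  created
CALL almanac.pin[d=2108-02-06]
RET  2108-02-06
CALL almanac.pin[d=%0]
RET  2108-02-06


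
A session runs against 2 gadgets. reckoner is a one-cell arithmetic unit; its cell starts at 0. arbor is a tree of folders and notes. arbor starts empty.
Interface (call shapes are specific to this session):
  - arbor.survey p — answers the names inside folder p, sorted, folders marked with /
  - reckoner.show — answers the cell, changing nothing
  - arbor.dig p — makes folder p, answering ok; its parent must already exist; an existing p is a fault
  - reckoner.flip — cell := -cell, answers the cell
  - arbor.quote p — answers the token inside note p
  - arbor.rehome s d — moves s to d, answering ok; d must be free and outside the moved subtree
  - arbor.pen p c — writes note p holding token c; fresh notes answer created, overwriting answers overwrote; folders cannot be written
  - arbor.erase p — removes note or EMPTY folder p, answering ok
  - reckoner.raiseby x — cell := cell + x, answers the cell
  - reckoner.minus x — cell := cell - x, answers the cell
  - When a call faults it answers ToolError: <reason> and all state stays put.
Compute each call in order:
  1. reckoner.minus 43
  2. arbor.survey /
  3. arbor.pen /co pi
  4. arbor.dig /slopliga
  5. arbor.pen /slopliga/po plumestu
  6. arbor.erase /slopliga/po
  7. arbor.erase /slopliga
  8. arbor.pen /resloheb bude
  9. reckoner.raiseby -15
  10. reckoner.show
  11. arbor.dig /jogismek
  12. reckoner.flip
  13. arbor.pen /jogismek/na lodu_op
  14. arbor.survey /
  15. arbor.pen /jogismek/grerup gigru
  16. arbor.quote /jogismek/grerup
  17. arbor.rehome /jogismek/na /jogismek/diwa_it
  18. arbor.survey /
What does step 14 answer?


CALL reckoner.minus[x='43']
RET  -43
CALL arbor.survey[p='/']
RET  []
CALL arbor.pen[p='/co'; c='pi']
RET  created
CALL arbor.dig[p='/slopliga']
RET  ok
CALL arbor.pen[p='/slopliga/po'; c='plumestu']
RET  created
CALL arbor.erase[p='/slopliga/po']
RET  ok
CALL arbor.erase[p='/slopliga']
RET  ok
CALL arbor.pen[p='/resloheb'; c='bude']
RET  created
CALL reckoner.raiseby[x='-15']
RET  -58
CALL reckoner.show[]
RET  -58
CALL arbor.dig[p='/jogismek']
RET  ok
CALL reckoner.flip[]
RET  58
CALL arbor.pen[p='/jogismek/na'; c='lodu_op']
RET  created
CALL arbor.survey[p='/']
RET  [co, jogismek/, resloheb]
CALL arbor.pen[p='/jogismek/grerup'; c='gigru']
RET  created
CALL arbor.quote[p='/jogismek/grerup']
RET  gigru
CALL arbor.rehome[s='/jogismek/na'; d='/jogismek/diwa_it']
RET  ok
CALL arbor.survey[p='/']
RET  [co, jogismek/, resloheb]

Answer: [co, jogismek/, resloheb]


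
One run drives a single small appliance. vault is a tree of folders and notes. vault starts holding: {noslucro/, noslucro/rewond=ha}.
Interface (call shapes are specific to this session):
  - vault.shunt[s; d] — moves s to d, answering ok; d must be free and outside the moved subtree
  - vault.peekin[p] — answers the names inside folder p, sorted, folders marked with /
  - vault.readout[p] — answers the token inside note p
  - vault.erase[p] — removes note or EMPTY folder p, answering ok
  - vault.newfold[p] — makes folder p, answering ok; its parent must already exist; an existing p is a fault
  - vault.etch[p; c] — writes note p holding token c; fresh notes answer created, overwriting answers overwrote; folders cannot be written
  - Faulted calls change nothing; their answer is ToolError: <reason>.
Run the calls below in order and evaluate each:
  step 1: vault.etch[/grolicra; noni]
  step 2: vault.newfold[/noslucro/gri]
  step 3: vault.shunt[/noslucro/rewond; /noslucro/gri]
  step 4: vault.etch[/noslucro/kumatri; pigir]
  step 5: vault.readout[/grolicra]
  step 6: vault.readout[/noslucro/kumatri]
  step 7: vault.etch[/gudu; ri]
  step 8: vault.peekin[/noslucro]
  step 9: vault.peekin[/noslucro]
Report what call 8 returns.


$ vault.etch p='/grolicra' c='noni'
  created
$ vault.newfold p='/noslucro/gri'
  ok
$ vault.shunt s='/noslucro/rewond' d='/noslucro/gri'
  ToolError: exists
$ vault.etch p='/noslucro/kumatri' c='pigir'
  created
$ vault.readout p='/grolicra'
  noni
$ vault.readout p='/noslucro/kumatri'
  pigir
$ vault.etch p='/gudu' c='ri'
  created
$ vault.peekin p='/noslucro'
  [gri/, kumatri, rewond]
$ vault.peekin p='/noslucro'
  [gri/, kumatri, rewond]

Answer: [gri/, kumatri, rewond]


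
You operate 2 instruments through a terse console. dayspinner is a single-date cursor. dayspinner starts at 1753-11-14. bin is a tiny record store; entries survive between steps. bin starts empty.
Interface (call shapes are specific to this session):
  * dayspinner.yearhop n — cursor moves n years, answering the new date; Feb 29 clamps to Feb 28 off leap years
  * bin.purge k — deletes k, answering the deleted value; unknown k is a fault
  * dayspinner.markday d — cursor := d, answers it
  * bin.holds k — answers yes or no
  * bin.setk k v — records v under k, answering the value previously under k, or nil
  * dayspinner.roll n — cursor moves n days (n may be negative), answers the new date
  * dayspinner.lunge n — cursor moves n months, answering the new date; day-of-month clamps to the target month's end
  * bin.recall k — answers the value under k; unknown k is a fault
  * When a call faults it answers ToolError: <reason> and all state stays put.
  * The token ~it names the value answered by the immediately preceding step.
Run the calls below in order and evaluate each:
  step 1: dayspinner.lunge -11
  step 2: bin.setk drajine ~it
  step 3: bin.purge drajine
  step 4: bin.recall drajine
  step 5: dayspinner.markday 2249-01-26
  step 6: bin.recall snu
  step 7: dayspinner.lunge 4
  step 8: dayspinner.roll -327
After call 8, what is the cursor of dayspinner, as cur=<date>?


Do: lunge[n: -11]
See: 1752-12-14
Do: setk[k: drajine; v: ~it]
See: nil
Do: purge[k: drajine]
See: 1752-12-14
Do: recall[k: drajine]
See: ToolError: no such key drajine
Do: markday[d: 2249-01-26]
See: 2249-01-26
Do: recall[k: snu]
See: ToolError: no such key snu
Do: lunge[n: 4]
See: 2249-05-26
Do: roll[n: -327]
See: 2248-07-03

Answer: cur=2248-07-03


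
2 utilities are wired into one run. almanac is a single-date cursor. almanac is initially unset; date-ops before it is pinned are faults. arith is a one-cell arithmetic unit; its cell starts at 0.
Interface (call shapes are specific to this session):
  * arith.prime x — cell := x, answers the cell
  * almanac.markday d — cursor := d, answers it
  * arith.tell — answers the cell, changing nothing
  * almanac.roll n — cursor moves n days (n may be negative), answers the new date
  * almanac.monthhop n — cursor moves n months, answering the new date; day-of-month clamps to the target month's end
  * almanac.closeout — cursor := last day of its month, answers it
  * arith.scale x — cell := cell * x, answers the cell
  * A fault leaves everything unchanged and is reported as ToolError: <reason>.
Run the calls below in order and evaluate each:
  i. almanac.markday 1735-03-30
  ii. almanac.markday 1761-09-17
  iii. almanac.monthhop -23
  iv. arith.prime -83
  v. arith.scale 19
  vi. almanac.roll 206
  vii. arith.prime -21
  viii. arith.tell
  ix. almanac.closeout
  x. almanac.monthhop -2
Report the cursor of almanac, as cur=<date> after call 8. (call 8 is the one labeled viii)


;; almanac.markday(1735-03-30) => 1735-03-30
;; almanac.markday(1761-09-17) => 1761-09-17
;; almanac.monthhop(-23) => 1759-10-17
;; arith.prime(-83) => -83
;; arith.scale(19) => -1577
;; almanac.roll(206) => 1760-05-10
;; arith.prime(-21) => -21
;; arith.tell() => -21
;; almanac.closeout() => 1760-05-31
;; almanac.monthhop(-2) => 1760-03-31

Answer: cur=1760-05-10


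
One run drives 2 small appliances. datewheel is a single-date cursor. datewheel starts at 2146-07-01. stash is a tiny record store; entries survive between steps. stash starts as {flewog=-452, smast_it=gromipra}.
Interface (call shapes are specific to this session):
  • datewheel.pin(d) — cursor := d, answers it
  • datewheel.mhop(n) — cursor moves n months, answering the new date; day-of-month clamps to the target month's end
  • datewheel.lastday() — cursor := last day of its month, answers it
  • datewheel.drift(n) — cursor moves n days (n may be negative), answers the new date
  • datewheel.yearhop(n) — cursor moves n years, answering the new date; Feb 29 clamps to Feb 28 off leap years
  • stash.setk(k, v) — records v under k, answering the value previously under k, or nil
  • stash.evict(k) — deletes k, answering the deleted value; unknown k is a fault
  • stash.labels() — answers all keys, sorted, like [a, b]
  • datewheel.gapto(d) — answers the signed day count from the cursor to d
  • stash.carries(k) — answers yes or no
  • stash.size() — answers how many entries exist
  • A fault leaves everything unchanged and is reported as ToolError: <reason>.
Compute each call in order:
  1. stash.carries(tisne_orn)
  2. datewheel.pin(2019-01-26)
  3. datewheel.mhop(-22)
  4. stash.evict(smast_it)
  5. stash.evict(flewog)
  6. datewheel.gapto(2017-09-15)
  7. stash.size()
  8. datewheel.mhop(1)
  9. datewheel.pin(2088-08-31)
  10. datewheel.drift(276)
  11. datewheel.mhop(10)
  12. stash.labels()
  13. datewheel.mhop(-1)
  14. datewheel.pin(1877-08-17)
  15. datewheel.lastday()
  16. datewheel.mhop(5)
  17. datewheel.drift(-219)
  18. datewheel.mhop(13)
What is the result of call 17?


Act: stash.carries[k=tisne_orn]
Obs: no
Act: datewheel.pin[d=2019-01-26]
Obs: 2019-01-26
Act: datewheel.mhop[n=-22]
Obs: 2017-03-26
Act: stash.evict[k=smast_it]
Obs: gromipra
Act: stash.evict[k=flewog]
Obs: -452
Act: datewheel.gapto[d=2017-09-15]
Obs: 173
Act: stash.size[]
Obs: 0
Act: datewheel.mhop[n=1]
Obs: 2017-04-26
Act: datewheel.pin[d=2088-08-31]
Obs: 2088-08-31
Act: datewheel.drift[n=276]
Obs: 2089-06-03
Act: datewheel.mhop[n=10]
Obs: 2090-04-03
Act: stash.labels[]
Obs: []
Act: datewheel.mhop[n=-1]
Obs: 2090-03-03
Act: datewheel.pin[d=1877-08-17]
Obs: 1877-08-17
Act: datewheel.lastday[]
Obs: 1877-08-31
Act: datewheel.mhop[n=5]
Obs: 1878-01-31
Act: datewheel.drift[n=-219]
Obs: 1877-06-26
Act: datewheel.mhop[n=13]
Obs: 1878-07-26

Answer: 1877-06-26


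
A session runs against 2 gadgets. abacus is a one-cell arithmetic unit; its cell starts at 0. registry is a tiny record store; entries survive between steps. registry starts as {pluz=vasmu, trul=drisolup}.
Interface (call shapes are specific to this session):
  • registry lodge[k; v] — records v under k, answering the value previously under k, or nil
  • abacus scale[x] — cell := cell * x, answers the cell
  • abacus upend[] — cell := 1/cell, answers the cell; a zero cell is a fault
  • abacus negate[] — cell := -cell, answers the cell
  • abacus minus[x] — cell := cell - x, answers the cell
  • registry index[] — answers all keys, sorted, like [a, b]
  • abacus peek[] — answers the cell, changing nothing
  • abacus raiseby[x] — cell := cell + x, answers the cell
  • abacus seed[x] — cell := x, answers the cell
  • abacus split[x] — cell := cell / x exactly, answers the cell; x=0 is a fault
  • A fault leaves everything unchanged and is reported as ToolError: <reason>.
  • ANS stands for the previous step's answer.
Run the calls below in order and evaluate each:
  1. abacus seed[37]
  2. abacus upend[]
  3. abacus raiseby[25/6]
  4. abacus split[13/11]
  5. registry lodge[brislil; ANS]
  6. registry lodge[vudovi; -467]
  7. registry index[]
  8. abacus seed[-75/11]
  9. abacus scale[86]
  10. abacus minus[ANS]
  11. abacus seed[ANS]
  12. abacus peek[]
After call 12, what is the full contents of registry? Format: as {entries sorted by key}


Step: abacus seed[x='37']
Result: 37
Step: abacus upend[]
Result: 1/37
Step: abacus raiseby[x='25/6']
Result: 931/222
Step: abacus split[x='13/11']
Result: 10241/2886
Step: registry lodge[k='brislil'; v='ANS']
Result: nil
Step: registry lodge[k='vudovi'; v='-467']
Result: nil
Step: registry index[]
Result: [brislil, pluz, trul, vudovi]
Step: abacus seed[x='-75/11']
Result: -75/11
Step: abacus scale[x='86']
Result: -6450/11
Step: abacus minus[x='ANS']
Result: 0
Step: abacus seed[x='ANS']
Result: 0
Step: abacus peek[]
Result: 0

Answer: {brislil=10241/2886, pluz=vasmu, trul=drisolup, vudovi=-467}


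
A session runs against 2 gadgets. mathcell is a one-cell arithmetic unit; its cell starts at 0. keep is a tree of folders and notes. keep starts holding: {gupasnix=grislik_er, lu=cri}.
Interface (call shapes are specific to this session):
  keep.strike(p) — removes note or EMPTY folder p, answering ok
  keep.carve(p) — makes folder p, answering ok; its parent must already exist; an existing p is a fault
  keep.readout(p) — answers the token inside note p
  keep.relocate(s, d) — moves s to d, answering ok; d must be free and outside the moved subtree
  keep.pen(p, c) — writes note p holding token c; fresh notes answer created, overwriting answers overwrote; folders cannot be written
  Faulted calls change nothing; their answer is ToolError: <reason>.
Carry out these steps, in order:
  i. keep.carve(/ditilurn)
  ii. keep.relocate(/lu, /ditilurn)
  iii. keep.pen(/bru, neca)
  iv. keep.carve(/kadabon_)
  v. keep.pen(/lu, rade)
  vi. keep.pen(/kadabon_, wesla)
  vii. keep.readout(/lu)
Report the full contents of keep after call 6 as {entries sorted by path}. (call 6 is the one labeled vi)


·→ carve(p: /ditilurn)
·← ok
·→ relocate(s: /lu, d: /ditilurn)
·← ToolError: exists
·→ pen(p: /bru, c: neca)
·← created
·→ carve(p: /kadabon_)
·← ok
·→ pen(p: /lu, c: rade)
·← overwrote
·→ pen(p: /kadabon_, c: wesla)
·← ToolError: is a directory
·→ readout(p: /lu)
·← rade

Answer: {bru=neca, ditilurn/, gupasnix=grislik_er, kadabon_/, lu=rade}


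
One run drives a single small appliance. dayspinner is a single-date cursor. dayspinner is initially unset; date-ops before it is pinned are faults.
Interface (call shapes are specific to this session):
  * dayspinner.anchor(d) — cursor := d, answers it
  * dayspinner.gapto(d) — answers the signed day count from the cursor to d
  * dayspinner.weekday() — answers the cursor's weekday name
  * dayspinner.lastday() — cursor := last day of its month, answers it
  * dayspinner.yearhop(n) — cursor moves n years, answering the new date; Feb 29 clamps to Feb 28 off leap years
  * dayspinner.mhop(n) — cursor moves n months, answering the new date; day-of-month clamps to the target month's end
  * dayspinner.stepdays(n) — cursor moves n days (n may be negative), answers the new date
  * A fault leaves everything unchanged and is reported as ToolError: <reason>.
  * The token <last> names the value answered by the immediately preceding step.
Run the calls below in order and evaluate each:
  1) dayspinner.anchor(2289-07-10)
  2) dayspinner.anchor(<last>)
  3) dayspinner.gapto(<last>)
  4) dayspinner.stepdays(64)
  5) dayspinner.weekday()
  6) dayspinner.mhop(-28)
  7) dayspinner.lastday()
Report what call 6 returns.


Answer: 2287-05-12

Derivation:
% dayspinner.anchor d=2289-07-10
  2289-07-10
% dayspinner.anchor d=<last>
  2289-07-10
% dayspinner.gapto d=<last>
  0
% dayspinner.stepdays n=64
  2289-09-12
% dayspinner.weekday
  Thursday
% dayspinner.mhop n=-28
  2287-05-12
% dayspinner.lastday
  2287-05-31


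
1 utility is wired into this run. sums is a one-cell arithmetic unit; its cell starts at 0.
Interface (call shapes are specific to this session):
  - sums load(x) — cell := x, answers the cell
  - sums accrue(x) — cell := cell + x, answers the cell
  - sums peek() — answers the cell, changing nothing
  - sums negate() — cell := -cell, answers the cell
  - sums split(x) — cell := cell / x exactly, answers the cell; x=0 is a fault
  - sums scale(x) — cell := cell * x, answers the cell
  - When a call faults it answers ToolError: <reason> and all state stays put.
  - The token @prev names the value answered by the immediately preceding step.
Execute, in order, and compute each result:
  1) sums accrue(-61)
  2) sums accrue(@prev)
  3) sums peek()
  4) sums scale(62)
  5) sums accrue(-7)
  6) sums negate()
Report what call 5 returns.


Answer: -7571

Derivation:
I try sums accrue passing x: -61, and get -61.
Invoking sums accrue passing x: @prev, and see -122.
I use sums peek, yielding -122.
Invoking sums scale passing x: 62, — result: -7564.
Next I call sums accrue passing x: -7, → -7571.
I invoke sums negate, — result: 7571.


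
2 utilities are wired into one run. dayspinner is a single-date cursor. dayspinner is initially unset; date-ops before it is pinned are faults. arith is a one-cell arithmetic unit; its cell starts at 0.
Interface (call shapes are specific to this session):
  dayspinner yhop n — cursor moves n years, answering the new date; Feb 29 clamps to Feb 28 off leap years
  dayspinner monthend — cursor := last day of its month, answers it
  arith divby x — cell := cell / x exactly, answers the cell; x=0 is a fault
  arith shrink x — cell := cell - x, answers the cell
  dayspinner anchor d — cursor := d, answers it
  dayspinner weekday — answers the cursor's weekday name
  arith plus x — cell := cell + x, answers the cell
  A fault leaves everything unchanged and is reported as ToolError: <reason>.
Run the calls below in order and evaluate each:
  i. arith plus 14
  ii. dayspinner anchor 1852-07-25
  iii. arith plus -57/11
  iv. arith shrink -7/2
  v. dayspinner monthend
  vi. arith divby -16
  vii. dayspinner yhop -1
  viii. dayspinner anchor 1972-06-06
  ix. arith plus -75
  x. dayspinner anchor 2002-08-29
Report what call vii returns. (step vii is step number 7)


Answer: 1851-07-31

Derivation:
! 1. arith plus(x=14) => 14
! 2. dayspinner anchor(d=1852-07-25) => 1852-07-25
! 3. arith plus(x=-57/11) => 97/11
! 4. arith shrink(x=-7/2) => 271/22
! 5. dayspinner monthend() => 1852-07-31
! 6. arith divby(x=-16) => -271/352
! 7. dayspinner yhop(n=-1) => 1851-07-31
! 8. dayspinner anchor(d=1972-06-06) => 1972-06-06
! 9. arith plus(x=-75) => -26671/352
! 10. dayspinner anchor(d=2002-08-29) => 2002-08-29


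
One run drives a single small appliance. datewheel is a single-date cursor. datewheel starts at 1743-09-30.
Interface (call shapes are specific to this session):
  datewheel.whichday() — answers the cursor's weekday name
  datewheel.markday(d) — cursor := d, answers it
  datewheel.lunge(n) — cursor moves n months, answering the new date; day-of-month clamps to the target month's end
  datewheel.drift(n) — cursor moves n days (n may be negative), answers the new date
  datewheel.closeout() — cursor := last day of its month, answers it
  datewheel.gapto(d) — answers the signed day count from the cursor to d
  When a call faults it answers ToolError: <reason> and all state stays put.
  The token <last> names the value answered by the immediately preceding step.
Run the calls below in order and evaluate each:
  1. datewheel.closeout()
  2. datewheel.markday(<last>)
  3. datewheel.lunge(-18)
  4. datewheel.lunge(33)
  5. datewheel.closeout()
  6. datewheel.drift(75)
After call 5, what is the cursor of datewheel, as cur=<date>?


Answer: cur=1744-12-31

Derivation:
Then datewheel.closeout(), giving 1743-09-30.
Using datewheel.markday using d='<last>', — result: 1743-09-30.
Using datewheel.lunge using n='-18', and see 1742-03-30.
I invoke datewheel.lunge using n='33', and observe 1744-12-30.
I call datewheel.closeout, yielding 1744-12-31.
Next I call datewheel.drift using n='75', → 1745-03-16.


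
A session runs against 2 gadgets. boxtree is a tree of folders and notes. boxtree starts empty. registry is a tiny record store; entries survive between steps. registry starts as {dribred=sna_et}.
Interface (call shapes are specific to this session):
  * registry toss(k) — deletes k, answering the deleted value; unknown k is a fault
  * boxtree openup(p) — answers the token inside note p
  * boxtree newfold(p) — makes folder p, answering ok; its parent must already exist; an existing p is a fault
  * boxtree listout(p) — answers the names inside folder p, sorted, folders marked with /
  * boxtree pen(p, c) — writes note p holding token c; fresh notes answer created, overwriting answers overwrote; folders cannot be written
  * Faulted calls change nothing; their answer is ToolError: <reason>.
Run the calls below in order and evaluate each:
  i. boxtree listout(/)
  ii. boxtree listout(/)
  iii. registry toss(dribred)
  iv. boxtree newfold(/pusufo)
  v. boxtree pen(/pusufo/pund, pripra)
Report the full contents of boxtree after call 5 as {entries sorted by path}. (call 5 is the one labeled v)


Answer: {pusufo/, pusufo/pund=pripra}

Derivation:
I run boxtree listout using p→/, yielding [].
I try boxtree listout using p→/, giving [].
Using registry toss using k→dribred, — result: sna_et.
Calling boxtree newfold using p→/pusufo: ok.
Next I call boxtree pen using p→/pusufo/pund, c→pripra, → created.


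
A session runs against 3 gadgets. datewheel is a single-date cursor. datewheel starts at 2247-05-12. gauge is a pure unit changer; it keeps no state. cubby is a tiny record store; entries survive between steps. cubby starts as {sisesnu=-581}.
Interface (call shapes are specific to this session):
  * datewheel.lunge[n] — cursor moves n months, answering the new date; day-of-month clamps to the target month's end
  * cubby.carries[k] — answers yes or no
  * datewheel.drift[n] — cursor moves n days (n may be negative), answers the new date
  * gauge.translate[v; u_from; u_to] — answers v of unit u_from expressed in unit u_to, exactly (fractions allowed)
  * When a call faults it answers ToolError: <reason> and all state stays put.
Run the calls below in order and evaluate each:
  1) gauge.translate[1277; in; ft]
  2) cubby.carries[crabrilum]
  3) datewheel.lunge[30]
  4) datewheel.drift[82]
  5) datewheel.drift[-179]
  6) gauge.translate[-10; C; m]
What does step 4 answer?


Answer: 2250-02-02

Derivation:
# 1. translate(v→1277, u_from→in, u_to→ft) == 1277/12
# 2. carries(k→crabrilum) == no
# 3. lunge(n→30) == 2249-11-12
# 4. drift(n→82) == 2250-02-02
# 5. drift(n→-179) == 2249-08-07
# 6. translate(v→-10, u_from→C, u_to→m) == ToolError: incompatible units


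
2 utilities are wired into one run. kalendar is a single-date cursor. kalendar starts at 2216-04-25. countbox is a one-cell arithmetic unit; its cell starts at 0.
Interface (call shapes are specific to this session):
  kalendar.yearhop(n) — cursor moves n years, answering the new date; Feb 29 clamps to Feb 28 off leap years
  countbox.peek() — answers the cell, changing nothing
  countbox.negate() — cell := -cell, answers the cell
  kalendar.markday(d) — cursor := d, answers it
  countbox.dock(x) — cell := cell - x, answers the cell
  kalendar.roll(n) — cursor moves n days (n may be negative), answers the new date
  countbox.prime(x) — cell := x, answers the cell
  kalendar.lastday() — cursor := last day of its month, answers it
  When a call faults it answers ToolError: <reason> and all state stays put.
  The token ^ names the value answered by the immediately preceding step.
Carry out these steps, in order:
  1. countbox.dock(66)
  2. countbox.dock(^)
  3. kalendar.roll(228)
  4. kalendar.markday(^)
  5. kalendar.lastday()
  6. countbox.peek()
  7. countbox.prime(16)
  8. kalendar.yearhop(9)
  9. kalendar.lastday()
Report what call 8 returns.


I use dock using x=66, which returns -66.
Using dock using x=^, — result: 0.
Next I call roll using n=228, which returns 2216-12-09.
Using markday using d=^: 2216-12-09.
Invoking lastday(), and observe 2216-12-31.
I invoke peek(), and get 0.
I run prime using x=16, giving 16.
Using yearhop using n=9, which returns 2225-12-31.
Using lastday(), and see 2225-12-31.

Answer: 2225-12-31


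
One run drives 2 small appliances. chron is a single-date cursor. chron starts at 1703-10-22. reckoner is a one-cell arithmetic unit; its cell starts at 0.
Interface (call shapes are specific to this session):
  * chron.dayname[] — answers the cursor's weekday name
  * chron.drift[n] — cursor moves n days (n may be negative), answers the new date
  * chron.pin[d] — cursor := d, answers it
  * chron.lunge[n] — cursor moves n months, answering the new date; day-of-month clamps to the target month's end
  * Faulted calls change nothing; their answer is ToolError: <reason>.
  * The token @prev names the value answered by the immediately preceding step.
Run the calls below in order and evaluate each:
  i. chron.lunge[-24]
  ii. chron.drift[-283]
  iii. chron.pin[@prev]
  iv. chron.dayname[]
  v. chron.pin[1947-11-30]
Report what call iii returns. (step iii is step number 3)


Answer: 1701-01-12

Derivation:
Step: chron.lunge[n→-24]
Result: 1701-10-22
Step: chron.drift[n→-283]
Result: 1701-01-12
Step: chron.pin[d→@prev]
Result: 1701-01-12
Step: chron.dayname[]
Result: Wednesday
Step: chron.pin[d→1947-11-30]
Result: 1947-11-30
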